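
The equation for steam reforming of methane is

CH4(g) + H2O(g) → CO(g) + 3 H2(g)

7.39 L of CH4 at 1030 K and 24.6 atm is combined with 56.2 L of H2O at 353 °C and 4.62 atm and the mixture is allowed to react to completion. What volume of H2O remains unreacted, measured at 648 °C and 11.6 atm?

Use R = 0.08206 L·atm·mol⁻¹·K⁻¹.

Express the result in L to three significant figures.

n(CH4) = PV/RT = (24.6 × 7.39) / (0.08206 × 1030) = 2.151 mol
n(H2O) = PV/RT = (4.62 × 56.2) / (0.08206 × 626.15) = 5.053 mol
For 2.151 mol CH4, stoichiometry requires (1/1) × 2.151 = 2.151 mol H2O; 5.053 mol is available, so CH4 is limiting.
n(H2O) consumed = (1/1) × 2.151 = 2.151 mol; remaining = 5.053 − 2.151 = 2.902 mol
V(H2O) = nRT/P = 2.902 × 0.08206 × 921.15 / 11.6 = 18.91 L

18.9 L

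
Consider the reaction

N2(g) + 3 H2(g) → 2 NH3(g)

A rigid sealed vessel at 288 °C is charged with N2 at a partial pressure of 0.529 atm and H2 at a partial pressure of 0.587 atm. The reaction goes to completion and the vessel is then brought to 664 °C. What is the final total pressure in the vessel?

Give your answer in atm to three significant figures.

At constant V, partial pressures at 288 °C are proportional to moles, so apply stoichiometry directly to pressures.
P(H2) required for 0.529 atm of N2 = (3/1) × 0.529 = 1.587 atm; available 0.587 atm, so H2 is limiting.
P(N2) remaining = 0.529 − (1/3) × 0.587 = 0.3333 atm
P(gaseous products) = (2)/3 × 0.587 = 0.3913 atm
P_total at 288 °C = 0.3333 + 0.3913 = 0.7246 atm
Scaling to 664 °C: P = 0.7246 × 937.15/561.15 = 1.210 atm

1.21 atm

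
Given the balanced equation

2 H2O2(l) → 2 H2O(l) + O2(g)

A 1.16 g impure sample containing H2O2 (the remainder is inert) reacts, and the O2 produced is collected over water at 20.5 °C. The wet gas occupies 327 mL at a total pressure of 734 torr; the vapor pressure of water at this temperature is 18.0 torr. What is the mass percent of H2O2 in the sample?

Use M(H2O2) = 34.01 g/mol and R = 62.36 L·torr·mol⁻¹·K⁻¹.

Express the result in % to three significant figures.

P(O2) = 734 − 18.0 = 716.0 torr
n(O2) = PV/RT = (716.0 × 0.3270) / (62.36 × 293.65) = 0.01279 mol
n(H2O2) = (2/1) × 0.01279 = 0.02558 mol
m(H2O2) = 0.02558 × 34.01 = 0.8700 g
%H2O2 = 0.8700 / 1.16 × 100 = 75.00%

75.0 %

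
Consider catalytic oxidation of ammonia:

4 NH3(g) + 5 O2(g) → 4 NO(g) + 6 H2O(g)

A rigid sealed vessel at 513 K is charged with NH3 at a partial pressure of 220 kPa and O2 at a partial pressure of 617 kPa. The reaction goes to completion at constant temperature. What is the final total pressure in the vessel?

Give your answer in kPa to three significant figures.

Because the vessel is rigid and T is held at 513 K, work the stoichiometry in partial pressures (P_i = n_iRT/V).
P(O2) required for 220 kPa of NH3 = (5/4) × 220 = 275.0 kPa; available 617 kPa, so NH3 is limiting.
P(O2) remaining = 617 − (5/4) × 220 = 342.0 kPa
P(gaseous products) = (4+6)/4 × 220 = 550.0 kPa
P_total at 513 K = 342.0 + 550.0 = 892.0 kPa

892 kPa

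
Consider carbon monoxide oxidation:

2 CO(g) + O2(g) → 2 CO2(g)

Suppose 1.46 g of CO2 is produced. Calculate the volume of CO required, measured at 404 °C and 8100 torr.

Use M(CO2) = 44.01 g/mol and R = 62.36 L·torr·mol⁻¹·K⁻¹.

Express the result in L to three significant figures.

n(CO2) = 1.460 / 44.01 = 0.03317 mol
n(CO) = (2/2) × 0.03317 = 0.03317 mol
V = nRT/P = 0.03317 × 62.36 × 677.15 / 8100 = 0.1729 L

0.173 L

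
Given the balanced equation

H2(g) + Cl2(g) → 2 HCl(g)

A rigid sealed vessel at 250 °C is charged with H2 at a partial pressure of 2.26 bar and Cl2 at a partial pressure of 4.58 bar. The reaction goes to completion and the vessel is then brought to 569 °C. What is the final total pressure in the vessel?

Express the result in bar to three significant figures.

11.0 bar

Because the vessel is rigid and T is held at 250 °C, work the stoichiometry in partial pressures (P_i = n_iRT/V).
P(Cl2) required for 2.26 bar of H2 = (1/1) × 2.26 = 2.260 bar; available 4.58 bar, so H2 is limiting.
P(Cl2) remaining = 4.58 − (1/1) × 2.26 = 2.320 bar
P(gaseous products) = (2)/1 × 2.26 = 4.520 bar
P_total at 250 °C = 2.320 + 4.520 = 6.840 bar
Scaling to 569 °C: P = 6.840 × 842.15/523.15 = 11.01 bar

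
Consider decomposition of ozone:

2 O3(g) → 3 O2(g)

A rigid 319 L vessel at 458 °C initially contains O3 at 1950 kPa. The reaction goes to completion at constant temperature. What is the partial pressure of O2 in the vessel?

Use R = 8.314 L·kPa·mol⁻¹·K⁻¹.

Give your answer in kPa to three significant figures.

2920 kPa

n(O3)₀ = PV/RT = (1950 × 319) / (8.314 × 731.15) = 102.3 mol
n(O2) = (3/2) × 102.3 = 153.4 mol
P(O2) = nRT/V = 153.4 × 8.314 × 731.15 / 319 = 2923 kPa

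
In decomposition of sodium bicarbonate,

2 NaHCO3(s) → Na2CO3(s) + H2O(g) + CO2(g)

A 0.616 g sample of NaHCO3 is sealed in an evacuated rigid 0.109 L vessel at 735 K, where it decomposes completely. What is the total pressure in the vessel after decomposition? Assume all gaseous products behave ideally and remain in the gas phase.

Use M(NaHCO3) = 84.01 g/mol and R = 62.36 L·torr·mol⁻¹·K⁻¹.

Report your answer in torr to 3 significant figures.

n(NaHCO3) = 0.616 / 84.01 = 0.007332 mol
n(gas produced) = (2/2) × 0.007332 = 0.007332 mol
P = nRT/V = 0.007332 × 62.36 × 735 / 0.109 = 3083 torr

3080 torr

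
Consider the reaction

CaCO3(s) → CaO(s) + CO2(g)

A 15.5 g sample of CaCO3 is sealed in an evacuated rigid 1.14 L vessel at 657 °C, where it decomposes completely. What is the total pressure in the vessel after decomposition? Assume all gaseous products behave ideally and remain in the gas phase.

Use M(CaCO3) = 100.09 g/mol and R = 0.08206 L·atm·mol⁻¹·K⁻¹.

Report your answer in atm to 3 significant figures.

10.4 atm

n(CaCO3) = 15.5 / 100.09 = 0.1549 mol
n(gas produced) = (1/1) × 0.1549 = 0.1549 mol
P = nRT/V = 0.1549 × 0.08206 × 930.15 / 1.14 = 10.37 atm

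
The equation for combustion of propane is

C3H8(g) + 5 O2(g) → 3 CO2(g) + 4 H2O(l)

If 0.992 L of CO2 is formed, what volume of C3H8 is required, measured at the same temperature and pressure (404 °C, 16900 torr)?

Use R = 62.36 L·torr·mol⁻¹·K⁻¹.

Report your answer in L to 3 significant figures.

0.331 L

At constant T and P, gas volumes are in the mole ratio: V(C3H8) = (1/3) × 0.992 = 0.3307 L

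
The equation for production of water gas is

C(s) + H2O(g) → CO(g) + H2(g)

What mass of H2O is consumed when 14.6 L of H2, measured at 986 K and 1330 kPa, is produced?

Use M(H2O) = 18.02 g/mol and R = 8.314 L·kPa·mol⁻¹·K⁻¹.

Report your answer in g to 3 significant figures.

42.7 g

n(H2) = PV/RT = (1330 × 14.6) / (8.314 × 986) = 2.369 mol
n(H2O) = (1/1) × 2.369 = 2.369 mol
m(H2O) = 2.369 × 18.02 = 42.69 g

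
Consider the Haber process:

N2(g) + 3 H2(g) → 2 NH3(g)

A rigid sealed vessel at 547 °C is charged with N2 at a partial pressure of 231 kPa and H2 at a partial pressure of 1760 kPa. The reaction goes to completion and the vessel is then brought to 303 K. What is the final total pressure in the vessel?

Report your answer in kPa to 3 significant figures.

565 kPa

Because the vessel is rigid and T is held at 547 °C, work the stoichiometry in partial pressures (P_i = n_iRT/V).
P(H2) required for 231 kPa of N2 = (3/1) × 231 = 693.0 kPa; available 1760 kPa, so N2 is limiting.
P(H2) remaining = 1760 − (3/1) × 231 = 1067 kPa
P(gaseous products) = (2)/1 × 231 = 462.0 kPa
P_total at 547 °C = 1067 + 462.0 = 1529 kPa
Scaling to 303 K: P = 1529 × 303/820.15 = 564.9 kPa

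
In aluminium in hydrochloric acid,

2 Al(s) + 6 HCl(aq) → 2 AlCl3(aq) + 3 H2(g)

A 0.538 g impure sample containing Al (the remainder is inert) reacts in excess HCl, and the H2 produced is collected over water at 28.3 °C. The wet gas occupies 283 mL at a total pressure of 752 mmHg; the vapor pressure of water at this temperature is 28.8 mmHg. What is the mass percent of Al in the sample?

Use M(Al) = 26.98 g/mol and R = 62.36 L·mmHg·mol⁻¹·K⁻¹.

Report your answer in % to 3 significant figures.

P(H2) = 752 − 28.8 = 723.2 mmHg
n(H2) = PV/RT = (723.2 × 0.2830) / (62.36 × 301.45) = 0.01089 mol
n(Al) = (2/3) × 0.01089 = 0.007260 mol
m(Al) = 0.007260 × 26.98 = 0.1959 g
%Al = 0.1959 / 0.538 × 100 = 36.41%

36.4 %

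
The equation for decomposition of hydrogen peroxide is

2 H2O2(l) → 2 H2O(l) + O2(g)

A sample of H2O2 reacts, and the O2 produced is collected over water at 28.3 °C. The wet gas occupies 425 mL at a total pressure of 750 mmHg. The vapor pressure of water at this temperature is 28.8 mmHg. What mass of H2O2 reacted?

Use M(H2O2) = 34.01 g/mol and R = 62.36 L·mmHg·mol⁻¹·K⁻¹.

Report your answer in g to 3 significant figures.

P(O2) = 750 − 28.8 = 721.2 mmHg
n(O2) = PV/RT = (721.2 × 0.4250) / (62.36 × 301.45) = 0.01631 mol
n(H2O2) = (2/1) × 0.01631 = 0.03262 mol
m(H2O2) = 0.03262 × 34.01 = 1.109 g

1.11 g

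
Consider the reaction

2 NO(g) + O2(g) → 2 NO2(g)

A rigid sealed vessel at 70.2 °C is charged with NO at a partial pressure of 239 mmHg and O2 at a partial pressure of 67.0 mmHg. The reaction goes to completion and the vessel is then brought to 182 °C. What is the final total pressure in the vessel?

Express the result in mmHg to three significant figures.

317 mmHg

With V and T fixed, P_i ∝ n_i, so the mole ratios apply directly to partial pressures at 70.2 °C.
P(O2) required for 239 mmHg of NO = (1/2) × 239 = 119.5 mmHg; available 67.0 mmHg, so O2 is limiting.
P(NO) remaining = 239 − (2/1) × 67.0 = 105.0 mmHg
P(gaseous products) = (2)/1 × 67.0 = 134.0 mmHg
P_total at 70.2 °C = 105.0 + 134.0 = 239.0 mmHg
Scaling to 182 °C: P = 239.0 × 455.15/343.35 = 316.8 mmHg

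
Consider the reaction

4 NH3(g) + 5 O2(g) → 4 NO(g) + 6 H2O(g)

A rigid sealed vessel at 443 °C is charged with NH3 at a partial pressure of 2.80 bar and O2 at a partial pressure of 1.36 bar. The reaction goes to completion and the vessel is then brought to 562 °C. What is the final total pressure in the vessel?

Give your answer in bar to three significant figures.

5.17 bar

Because the vessel is rigid and T is held at 443 °C, work the stoichiometry in partial pressures (P_i = n_iRT/V).
P(O2) required for 2.80 bar of NH3 = (5/4) × 2.80 = 3.500 bar; available 1.36 bar, so O2 is limiting.
P(NH3) remaining = 2.80 − (4/5) × 1.36 = 1.712 bar
P(gaseous products) = (4+6)/5 × 1.36 = 2.720 bar
P_total at 443 °C = 1.712 + 2.720 = 4.432 bar
Scaling to 562 °C: P = 4.432 × 835.15/716.15 = 5.168 bar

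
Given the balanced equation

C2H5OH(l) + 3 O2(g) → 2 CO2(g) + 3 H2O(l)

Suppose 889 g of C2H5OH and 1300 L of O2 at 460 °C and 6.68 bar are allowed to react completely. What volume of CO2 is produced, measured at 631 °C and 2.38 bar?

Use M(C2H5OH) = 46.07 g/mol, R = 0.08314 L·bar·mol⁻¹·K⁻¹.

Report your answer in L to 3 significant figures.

1220 L

n(C2H5OH) = 889 / 46.07 = 19.30 mol
n(O2) = PV/RT = (6.68 × 1300) / (0.08314 × 733.15) = 142.5 mol
For 19.30 mol C2H5OH, stoichiometry requires (3/1) × 19.30 = 57.90 mol O2; 142.5 mol is available, so C2H5OH is limiting.
n(CO2) = (2/1) × 19.30 = 38.60 mol
V(CO2) = nRT/P = 38.60 × 0.08314 × 904.15 / 2.38 = 1219 L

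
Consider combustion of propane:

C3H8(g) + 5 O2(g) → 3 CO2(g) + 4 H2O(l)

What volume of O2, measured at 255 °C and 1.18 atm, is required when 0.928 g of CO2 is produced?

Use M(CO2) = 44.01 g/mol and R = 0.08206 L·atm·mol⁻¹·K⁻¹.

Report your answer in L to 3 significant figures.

n(CO2) = 0.9280 / 44.01 = 0.02109 mol
n(O2) = (5/3) × 0.02109 = 0.03515 mol
V = nRT/P = 0.03515 × 0.08206 × 528.15 / 1.18 = 1.291 L

1.29 L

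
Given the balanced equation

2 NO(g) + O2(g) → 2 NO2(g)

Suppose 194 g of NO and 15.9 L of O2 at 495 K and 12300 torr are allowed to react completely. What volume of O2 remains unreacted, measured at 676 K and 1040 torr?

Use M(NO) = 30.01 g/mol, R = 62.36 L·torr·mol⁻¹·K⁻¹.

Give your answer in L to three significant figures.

126 L

n(NO) = 194 / 30.01 = 6.465 mol
n(O2) = PV/RT = (12300 × 15.9) / (62.36 × 495) = 6.336 mol
For 6.465 mol NO, stoichiometry requires (1/2) × 6.465 = 3.232 mol O2; 6.336 mol is available, so NO is limiting.
n(O2) consumed = (1/2) × 6.465 = 3.232 mol; remaining = 6.336 − 3.232 = 3.104 mol
V(O2) = nRT/P = 3.104 × 62.36 × 676 / 1040 = 125.8 L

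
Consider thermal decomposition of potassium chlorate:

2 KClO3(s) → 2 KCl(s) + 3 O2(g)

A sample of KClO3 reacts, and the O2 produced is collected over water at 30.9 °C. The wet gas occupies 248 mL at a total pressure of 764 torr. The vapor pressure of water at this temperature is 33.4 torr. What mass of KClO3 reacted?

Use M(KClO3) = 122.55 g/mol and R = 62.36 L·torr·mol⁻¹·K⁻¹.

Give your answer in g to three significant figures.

0.781 g

P(O2) = 764 − 33.4 = 730.6 torr
n(O2) = PV/RT = (730.6 × 0.2480) / (62.36 × 304.05) = 0.009556 mol
n(KClO3) = (2/3) × 0.009556 = 0.006371 mol
m(KClO3) = 0.006371 × 122.55 = 0.7808 g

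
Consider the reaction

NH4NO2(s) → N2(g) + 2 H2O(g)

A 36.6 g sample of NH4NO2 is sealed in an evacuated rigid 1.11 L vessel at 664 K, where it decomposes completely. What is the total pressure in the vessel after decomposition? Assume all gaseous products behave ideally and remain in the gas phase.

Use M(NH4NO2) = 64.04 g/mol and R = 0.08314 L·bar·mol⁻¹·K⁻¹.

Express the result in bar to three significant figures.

85.3 bar

n(NH4NO2) = 36.6 / 64.04 = 0.5715 mol
n(gas produced) = (3/1) × 0.5715 = 1.715 mol
P = nRT/V = 1.715 × 0.08314 × 664 / 1.11 = 85.29 bar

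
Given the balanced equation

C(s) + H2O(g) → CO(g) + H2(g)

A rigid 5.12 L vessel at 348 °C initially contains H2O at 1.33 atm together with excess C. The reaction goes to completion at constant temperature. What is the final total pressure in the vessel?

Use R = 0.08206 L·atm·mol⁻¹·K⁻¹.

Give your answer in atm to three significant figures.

2.66 atm

At constant T and V, P ∝ n(gas): 1 mol gas → 2 mol gas.
P_final = (2/1) × 1.33 = 2.660 atm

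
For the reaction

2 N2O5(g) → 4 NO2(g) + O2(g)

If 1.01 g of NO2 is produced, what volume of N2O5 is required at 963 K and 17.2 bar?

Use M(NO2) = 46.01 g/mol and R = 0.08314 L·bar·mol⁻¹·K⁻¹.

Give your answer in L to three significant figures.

0.0511 L

n(NO2) = 1.010 / 46.01 = 0.02195 mol
n(N2O5) = (2/4) × 0.02195 = 0.01098 mol
V = nRT/P = 0.01098 × 0.08314 × 963 / 17.2 = 0.05111 L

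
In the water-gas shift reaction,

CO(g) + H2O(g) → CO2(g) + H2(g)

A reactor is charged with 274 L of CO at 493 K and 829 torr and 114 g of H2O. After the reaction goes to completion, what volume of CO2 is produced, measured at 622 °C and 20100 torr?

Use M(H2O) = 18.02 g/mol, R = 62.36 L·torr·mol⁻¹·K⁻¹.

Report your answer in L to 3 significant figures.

17.6 L

n(CO) = PV/RT = (829 × 274) / (62.36 × 493) = 7.388 mol
n(H2O) = 114 / 18.02 = 6.326 mol
For 7.388 mol CO, stoichiometry requires (1/1) × 7.388 = 7.388 mol H2O; 6.326 mol is available, so H2O is limiting.
n(CO2) = (1/1) × 6.326 = 6.326 mol
V(CO2) = nRT/P = 6.326 × 62.36 × 895.15 / 20100 = 17.57 L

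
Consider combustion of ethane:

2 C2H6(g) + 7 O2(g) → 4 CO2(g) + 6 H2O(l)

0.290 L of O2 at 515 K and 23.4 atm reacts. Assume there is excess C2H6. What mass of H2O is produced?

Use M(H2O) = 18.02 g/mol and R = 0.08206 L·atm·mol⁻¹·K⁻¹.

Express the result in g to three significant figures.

2.48 g

n(O2) = PV/RT = (23.4 × 0.290) / (0.08206 × 515) = 0.1606 mol
n(H2O) = (6/7) × 0.1606 = 0.1377 mol
m(H2O) = 0.1377 × 18.02 = 2.481 g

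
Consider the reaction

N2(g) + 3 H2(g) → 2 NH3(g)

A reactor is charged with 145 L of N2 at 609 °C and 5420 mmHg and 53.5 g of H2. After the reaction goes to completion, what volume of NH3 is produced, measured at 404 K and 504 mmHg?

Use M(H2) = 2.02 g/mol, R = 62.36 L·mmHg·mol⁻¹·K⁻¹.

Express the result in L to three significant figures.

n(N2) = PV/RT = (5420 × 145) / (62.36 × 882.15) = 14.29 mol
n(H2) = 53.5 / 2.02 = 26.49 mol
For 14.29 mol N2, stoichiometry requires (3/1) × 14.29 = 42.87 mol H2; 26.49 mol is available, so H2 is limiting.
n(NH3) = (2/3) × 26.49 = 17.66 mol
V(NH3) = nRT/P = 17.66 × 62.36 × 404 / 504 = 882.8 L

883 L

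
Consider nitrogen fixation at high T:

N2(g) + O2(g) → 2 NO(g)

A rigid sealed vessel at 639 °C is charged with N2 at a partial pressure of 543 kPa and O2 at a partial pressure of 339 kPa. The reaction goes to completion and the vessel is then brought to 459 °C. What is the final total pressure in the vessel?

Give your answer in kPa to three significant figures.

Because the vessel is rigid and T is held at 639 °C, work the stoichiometry in partial pressures (P_i = n_iRT/V).
P(O2) required for 543 kPa of N2 = (1/1) × 543 = 543.0 kPa; available 339 kPa, so O2 is limiting.
P(N2) remaining = 543 − (1/1) × 339 = 204.0 kPa
P(gaseous products) = (2)/1 × 339 = 678.0 kPa
P_total at 639 °C = 204.0 + 678.0 = 882.0 kPa
Scaling to 459 °C: P = 882.0 × 732.15/912.15 = 707.9 kPa

708 kPa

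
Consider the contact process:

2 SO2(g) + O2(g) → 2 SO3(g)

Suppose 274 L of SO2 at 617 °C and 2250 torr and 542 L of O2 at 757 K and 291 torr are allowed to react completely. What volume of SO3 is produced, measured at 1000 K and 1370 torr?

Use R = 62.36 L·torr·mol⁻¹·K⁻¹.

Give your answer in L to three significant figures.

n(SO2) = PV/RT = (2250 × 274) / (62.36 × 890.15) = 11.11 mol
n(O2) = PV/RT = (291 × 542) / (62.36 × 757) = 3.341 mol
For 11.11 mol SO2, stoichiometry requires (1/2) × 11.11 = 5.555 mol O2; 3.341 mol is available, so O2 is limiting.
n(SO3) = (2/1) × 3.341 = 6.682 mol
V(SO3) = nRT/P = 6.682 × 62.36 × 1000 / 1370 = 304.2 L

304 L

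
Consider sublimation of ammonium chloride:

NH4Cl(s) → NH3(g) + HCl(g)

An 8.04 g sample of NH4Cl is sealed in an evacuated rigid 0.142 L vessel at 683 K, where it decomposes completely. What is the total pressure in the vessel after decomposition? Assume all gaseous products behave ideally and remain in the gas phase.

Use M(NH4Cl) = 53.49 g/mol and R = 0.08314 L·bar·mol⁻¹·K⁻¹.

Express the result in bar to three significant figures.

120 bar

n(NH4Cl) = 8.04 / 53.49 = 0.1503 mol
n(gas produced) = (2/1) × 0.1503 = 0.3006 mol
P = nRT/V = 0.3006 × 0.08314 × 683 / 0.142 = 120.2 bar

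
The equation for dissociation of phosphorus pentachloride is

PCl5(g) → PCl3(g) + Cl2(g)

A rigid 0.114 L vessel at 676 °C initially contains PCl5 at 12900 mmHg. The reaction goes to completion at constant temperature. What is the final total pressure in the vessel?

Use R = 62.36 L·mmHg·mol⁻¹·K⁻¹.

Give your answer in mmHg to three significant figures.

25800 mmHg

At constant T and V, P ∝ n(gas): 1 mol gas → 2 mol gas.
P_final = (2/1) × 12900 = 25800 mmHg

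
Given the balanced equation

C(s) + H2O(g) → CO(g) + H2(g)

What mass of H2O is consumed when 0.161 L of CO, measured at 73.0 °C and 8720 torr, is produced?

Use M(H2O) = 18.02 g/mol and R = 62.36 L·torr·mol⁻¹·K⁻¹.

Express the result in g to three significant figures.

1.17 g

n(CO) = PV/RT = (8720 × 0.161) / (62.36 × 346.15) = 0.06504 mol
n(H2O) = (1/1) × 0.06504 = 0.06504 mol
m(H2O) = 0.06504 × 18.02 = 1.172 g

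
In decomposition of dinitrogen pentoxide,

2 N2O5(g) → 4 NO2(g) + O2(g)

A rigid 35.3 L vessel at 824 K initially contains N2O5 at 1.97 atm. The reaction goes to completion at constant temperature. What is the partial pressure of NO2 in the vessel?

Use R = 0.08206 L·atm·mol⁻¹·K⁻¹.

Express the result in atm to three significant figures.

n(N2O5)₀ = PV/RT = (1.97 × 35.3) / (0.08206 × 824) = 1.028 mol
n(NO2) = (4/2) × 1.028 = 2.056 mol
P(NO2) = nRT/V = 2.056 × 0.08206 × 824 / 35.3 = 3.938 atm

3.94 atm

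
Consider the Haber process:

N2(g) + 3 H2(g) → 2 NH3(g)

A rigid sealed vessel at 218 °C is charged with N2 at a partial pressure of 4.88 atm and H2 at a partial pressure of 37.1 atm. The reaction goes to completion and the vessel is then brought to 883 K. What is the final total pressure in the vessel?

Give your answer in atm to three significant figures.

Because the vessel is rigid and T is held at 218 °C, work the stoichiometry in partial pressures (P_i = n_iRT/V).
P(H2) required for 4.88 atm of N2 = (3/1) × 4.88 = 14.64 atm; available 37.1 atm, so N2 is limiting.
P(H2) remaining = 37.1 − (3/1) × 4.88 = 22.46 atm
P(gaseous products) = (2)/1 × 4.88 = 9.760 atm
P_total at 218 °C = 22.46 + 9.760 = 32.22 atm
Scaling to 883 K: P = 32.22 × 883/491.15 = 57.93 atm

57.9 atm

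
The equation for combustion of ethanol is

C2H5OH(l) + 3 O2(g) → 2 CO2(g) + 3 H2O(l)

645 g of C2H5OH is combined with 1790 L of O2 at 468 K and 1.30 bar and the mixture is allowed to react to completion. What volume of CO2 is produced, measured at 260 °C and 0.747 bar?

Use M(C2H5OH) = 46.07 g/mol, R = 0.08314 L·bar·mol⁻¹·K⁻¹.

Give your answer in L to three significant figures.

n(C2H5OH) = 645 / 46.07 = 14.00 mol
n(O2) = PV/RT = (1.30 × 1790) / (0.08314 × 468) = 59.81 mol
For 14.00 mol C2H5OH, stoichiometry requires (3/1) × 14.00 = 42.00 mol O2; 59.81 mol is available, so C2H5OH is limiting.
n(CO2) = (2/1) × 14.00 = 28.00 mol
V(CO2) = nRT/P = 28.00 × 0.08314 × 533.15 / 0.747 = 1661 L

1660 L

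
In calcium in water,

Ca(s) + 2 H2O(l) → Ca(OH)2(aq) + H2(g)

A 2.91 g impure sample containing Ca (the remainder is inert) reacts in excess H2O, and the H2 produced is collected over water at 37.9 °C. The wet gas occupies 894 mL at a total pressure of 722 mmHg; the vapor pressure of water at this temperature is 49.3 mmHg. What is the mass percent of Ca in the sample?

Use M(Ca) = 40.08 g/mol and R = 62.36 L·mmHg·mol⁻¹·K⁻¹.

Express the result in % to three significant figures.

P(H2) = 722 − 49.3 = 672.7 mmHg
n(H2) = PV/RT = (672.7 × 0.8940) / (62.36 × 311.05) = 0.03100 mol
n(Ca) = (1/1) × 0.03100 = 0.03100 mol
m(Ca) = 0.03100 × 40.08 = 1.242 g
%Ca = 1.242 / 2.91 × 100 = 42.68%

42.7 %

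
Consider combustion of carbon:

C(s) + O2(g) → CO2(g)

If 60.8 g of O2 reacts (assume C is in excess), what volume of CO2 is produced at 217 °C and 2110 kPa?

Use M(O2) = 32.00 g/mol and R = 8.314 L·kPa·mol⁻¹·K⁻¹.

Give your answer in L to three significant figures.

n(O2) = 60.80 / 32.00 = 1.900 mol
n(CO2) = (1/1) × 1.900 = 1.900 mol
V = nRT/P = 1.900 × 8.314 × 490.15 / 2110 = 3.670 L

3.67 L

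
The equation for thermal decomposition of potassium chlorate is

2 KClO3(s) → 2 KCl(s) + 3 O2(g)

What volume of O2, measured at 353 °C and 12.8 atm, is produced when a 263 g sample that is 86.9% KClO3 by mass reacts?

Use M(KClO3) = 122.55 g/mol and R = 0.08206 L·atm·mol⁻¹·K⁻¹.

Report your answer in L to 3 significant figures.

mass of KClO3 = 263 × 86.9/100 = 228.5 g
n(KClO3) = 228.5 / 122.55 = 1.865 mol
n(O2) = (3/2) × 1.865 = 2.797 mol
V = nRT/P = 2.797 × 0.08206 × 626.15 / 12.8 = 11.23 L

11.2 L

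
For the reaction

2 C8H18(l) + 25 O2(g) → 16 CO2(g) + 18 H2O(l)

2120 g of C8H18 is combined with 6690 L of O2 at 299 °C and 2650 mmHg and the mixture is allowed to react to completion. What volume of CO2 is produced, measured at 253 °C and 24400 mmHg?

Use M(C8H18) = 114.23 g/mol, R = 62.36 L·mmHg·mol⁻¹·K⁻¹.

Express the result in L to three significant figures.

200 L

n(C8H18) = 2120 / 114.23 = 18.56 mol
n(O2) = PV/RT = (2650 × 6690) / (62.36 × 572.15) = 496.9 mol
For 18.56 mol C8H18, stoichiometry requires (25/2) × 18.56 = 232.0 mol O2; 496.9 mol is available, so C8H18 is limiting.
n(CO2) = (16/2) × 18.56 = 148.5 mol
V(CO2) = nRT/P = 148.5 × 62.36 × 526.15 / 24400 = 199.7 L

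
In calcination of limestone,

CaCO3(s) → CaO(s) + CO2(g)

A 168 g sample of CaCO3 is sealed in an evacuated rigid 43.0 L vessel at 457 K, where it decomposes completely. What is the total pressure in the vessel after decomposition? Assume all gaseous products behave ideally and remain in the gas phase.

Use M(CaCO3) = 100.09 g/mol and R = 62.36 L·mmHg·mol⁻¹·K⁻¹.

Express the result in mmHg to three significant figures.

1110 mmHg

n(CaCO3) = 168 / 100.09 = 1.678 mol
n(gas produced) = (1/1) × 1.678 = 1.678 mol
P = nRT/V = 1.678 × 62.36 × 457 / 43.0 = 1112 mmHg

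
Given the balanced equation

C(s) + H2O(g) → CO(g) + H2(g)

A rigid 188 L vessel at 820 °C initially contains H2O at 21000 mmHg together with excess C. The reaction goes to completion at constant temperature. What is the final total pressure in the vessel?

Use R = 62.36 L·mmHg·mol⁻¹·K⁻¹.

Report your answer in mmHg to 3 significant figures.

Since T and V are fixed, P_final/P_initial = n_final/n_initial = 2/1.
P_final = (2/1) × 21000 = 42000 mmHg

42000 mmHg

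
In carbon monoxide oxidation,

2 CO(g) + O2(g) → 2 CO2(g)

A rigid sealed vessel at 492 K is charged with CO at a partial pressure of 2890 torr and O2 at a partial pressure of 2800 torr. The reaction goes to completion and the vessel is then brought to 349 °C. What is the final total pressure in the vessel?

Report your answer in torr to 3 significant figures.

Because the vessel is rigid and T is held at 492 K, work the stoichiometry in partial pressures (P_i = n_iRT/V).
P(O2) required for 2890 torr of CO = (1/2) × 2890 = 1445 torr; available 2800 torr, so CO is limiting.
P(O2) remaining = 2800 − (1/2) × 2890 = 1355 torr
P(gaseous products) = (2)/2 × 2890 = 2890 torr
P_total at 492 K = 1355 + 2890 = 4245 torr
Scaling to 349 °C: P = 4245 × 622.15/492 = 5368 torr

5370 torr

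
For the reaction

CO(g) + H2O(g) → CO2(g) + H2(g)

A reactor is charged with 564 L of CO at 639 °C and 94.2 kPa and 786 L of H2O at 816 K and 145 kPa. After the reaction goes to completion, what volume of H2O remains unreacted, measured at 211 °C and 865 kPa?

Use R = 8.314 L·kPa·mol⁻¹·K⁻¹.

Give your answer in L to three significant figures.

45.6 L

n(CO) = PV/RT = (94.2 × 564) / (8.314 × 912.15) = 7.006 mol
n(H2O) = PV/RT = (145 × 786) / (8.314 × 816) = 16.80 mol
For 7.006 mol CO, stoichiometry requires (1/1) × 7.006 = 7.006 mol H2O; 16.80 mol is available, so CO is limiting.
n(H2O) consumed = (1/1) × 7.006 = 7.006 mol; remaining = 16.80 − 7.006 = 9.794 mol
V(H2O) = nRT/P = 9.794 × 8.314 × 484.15 / 865 = 45.58 L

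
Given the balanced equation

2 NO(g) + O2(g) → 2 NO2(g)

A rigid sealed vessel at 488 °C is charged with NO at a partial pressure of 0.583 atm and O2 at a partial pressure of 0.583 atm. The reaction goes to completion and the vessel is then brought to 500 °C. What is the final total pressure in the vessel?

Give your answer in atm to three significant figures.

With V and T fixed, P_i ∝ n_i, so the mole ratios apply directly to partial pressures at 488 °C.
P(O2) required for 0.583 atm of NO = (1/2) × 0.583 = 0.2915 atm; available 0.583 atm, so NO is limiting.
P(O2) remaining = 0.583 − (1/2) × 0.583 = 0.2915 atm
P(gaseous products) = (2)/2 × 0.583 = 0.5830 atm
P_total at 488 °C = 0.2915 + 0.5830 = 0.8745 atm
Scaling to 500 °C: P = 0.8745 × 773.15/761.15 = 0.8883 atm

0.888 atm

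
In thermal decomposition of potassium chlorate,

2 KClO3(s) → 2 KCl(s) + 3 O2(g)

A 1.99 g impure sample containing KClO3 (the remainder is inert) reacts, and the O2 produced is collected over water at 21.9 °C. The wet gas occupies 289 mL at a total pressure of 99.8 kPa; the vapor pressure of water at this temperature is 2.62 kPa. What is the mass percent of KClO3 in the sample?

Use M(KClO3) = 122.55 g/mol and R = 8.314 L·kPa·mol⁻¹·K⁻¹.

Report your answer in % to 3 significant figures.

P(O2) = 99.8 − 2.62 = 97.18 kPa
n(O2) = PV/RT = (97.18 × 0.2890) / (8.314 × 295.05) = 0.01145 mol
n(KClO3) = (2/3) × 0.01145 = 0.007633 mol
m(KClO3) = 0.007633 × 122.55 = 0.9354 g
%KClO3 = 0.9354 / 1.99 × 100 = 47.01%

47.0 %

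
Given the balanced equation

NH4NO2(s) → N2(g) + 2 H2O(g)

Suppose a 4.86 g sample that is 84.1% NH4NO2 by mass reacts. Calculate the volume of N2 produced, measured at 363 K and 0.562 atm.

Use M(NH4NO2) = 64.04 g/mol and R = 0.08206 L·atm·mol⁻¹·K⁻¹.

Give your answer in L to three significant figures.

mass of NH4NO2 = 4.86 × 84.1/100 = 4.087 g
n(NH4NO2) = 4.087 / 64.04 = 0.06382 mol
n(N2) = (1/1) × 0.06382 = 0.06382 mol
V = nRT/P = 0.06382 × 0.08206 × 363 / 0.562 = 3.383 L

3.38 L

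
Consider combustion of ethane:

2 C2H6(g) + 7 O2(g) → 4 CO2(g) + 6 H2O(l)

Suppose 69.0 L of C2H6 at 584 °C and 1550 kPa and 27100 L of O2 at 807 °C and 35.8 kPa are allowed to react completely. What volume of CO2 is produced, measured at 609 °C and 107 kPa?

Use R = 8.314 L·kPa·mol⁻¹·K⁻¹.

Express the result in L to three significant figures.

2060 L

n(C2H6) = PV/RT = (1550 × 69.0) / (8.314 × 857.15) = 15.01 mol
n(O2) = PV/RT = (35.8 × 27100) / (8.314 × 1080.15) = 108.0 mol
For 15.01 mol C2H6, stoichiometry requires (7/2) × 15.01 = 52.53 mol O2; 108.0 mol is available, so C2H6 is limiting.
n(CO2) = (4/2) × 15.01 = 30.02 mol
V(CO2) = nRT/P = 30.02 × 8.314 × 882.15 / 107 = 2058 L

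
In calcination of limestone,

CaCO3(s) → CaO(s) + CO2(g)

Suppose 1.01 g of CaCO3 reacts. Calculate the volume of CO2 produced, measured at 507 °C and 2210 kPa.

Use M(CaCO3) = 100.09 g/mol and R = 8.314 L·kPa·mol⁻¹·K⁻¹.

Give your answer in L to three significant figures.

0.0296 L

n(CaCO3) = 1.010 / 100.09 = 0.01009 mol
n(CO2) = (1/1) × 0.01009 = 0.01009 mol
V = nRT/P = 0.01009 × 8.314 × 780.15 / 2210 = 0.02961 L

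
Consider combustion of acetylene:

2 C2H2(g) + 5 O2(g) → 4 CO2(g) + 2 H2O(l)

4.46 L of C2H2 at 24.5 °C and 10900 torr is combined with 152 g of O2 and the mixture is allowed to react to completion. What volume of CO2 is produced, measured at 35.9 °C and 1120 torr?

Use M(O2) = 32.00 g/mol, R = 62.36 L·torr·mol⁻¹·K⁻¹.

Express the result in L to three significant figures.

65.4 L

n(C2H2) = PV/RT = (10900 × 4.46) / (62.36 × 297.65) = 2.619 mol
n(O2) = 152 / 32.00 = 4.750 mol
For 2.619 mol C2H2, stoichiometry requires (5/2) × 2.619 = 6.548 mol O2; 4.750 mol is available, so O2 is limiting.
n(CO2) = (4/5) × 4.750 = 3.800 mol
V(CO2) = nRT/P = 3.800 × 62.36 × 309.05 / 1120 = 65.39 L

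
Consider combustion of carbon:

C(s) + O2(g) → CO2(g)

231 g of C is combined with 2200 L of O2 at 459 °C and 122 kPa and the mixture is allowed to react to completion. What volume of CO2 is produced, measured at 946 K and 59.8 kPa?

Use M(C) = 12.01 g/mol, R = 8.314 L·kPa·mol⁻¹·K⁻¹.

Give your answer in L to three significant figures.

n(C) = 231 / 12.01 = 19.23 mol
n(O2) = PV/RT = (122 × 2200) / (8.314 × 732.15) = 44.09 mol
For 19.23 mol C, stoichiometry requires (1/1) × 19.23 = 19.23 mol O2; 44.09 mol is available, so C is limiting.
n(CO2) = (1/1) × 19.23 = 19.23 mol
V(CO2) = nRT/P = 19.23 × 8.314 × 946 / 59.8 = 2529 L

2530 L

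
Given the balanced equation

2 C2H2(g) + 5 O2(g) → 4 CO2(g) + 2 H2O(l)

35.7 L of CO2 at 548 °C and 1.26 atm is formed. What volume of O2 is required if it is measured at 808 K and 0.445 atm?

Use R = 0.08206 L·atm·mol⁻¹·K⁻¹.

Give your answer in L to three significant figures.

124 L

n(CO2) = PV/RT = (1.26 × 35.7) / (0.08206 × 821.15) = 0.6676 mol
n(O2) = (5/4) × 0.6676 = 0.8345 mol
V = nRT/P = 0.8345 × 0.08206 × 808 / 0.445 = 124.3 L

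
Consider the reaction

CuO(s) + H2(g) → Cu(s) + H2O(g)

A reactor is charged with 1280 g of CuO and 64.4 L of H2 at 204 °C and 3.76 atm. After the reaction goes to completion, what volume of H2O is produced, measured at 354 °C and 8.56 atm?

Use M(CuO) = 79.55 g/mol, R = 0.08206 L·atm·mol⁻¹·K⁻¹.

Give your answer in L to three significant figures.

n(CuO) = 1280 / 79.55 = 16.09 mol
n(H2) = PV/RT = (3.76 × 64.4) / (0.08206 × 477.15) = 6.184 mol
For 16.09 mol CuO, stoichiometry requires (1/1) × 16.09 = 16.09 mol H2; 6.184 mol is available, so H2 is limiting.
n(H2O) = (1/1) × 6.184 = 6.184 mol
V(H2O) = nRT/P = 6.184 × 0.08206 × 627.15 / 8.56 = 37.18 L

37.2 L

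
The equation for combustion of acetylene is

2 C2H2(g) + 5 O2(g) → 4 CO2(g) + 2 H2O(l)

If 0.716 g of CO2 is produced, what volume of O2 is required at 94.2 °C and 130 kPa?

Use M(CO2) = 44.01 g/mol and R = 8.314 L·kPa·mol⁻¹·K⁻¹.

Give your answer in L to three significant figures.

n(CO2) = 0.7160 / 44.01 = 0.01627 mol
n(O2) = (5/4) × 0.01627 = 0.02034 mol
V = nRT/P = 0.02034 × 8.314 × 367.35 / 130 = 0.4779 L

0.478 L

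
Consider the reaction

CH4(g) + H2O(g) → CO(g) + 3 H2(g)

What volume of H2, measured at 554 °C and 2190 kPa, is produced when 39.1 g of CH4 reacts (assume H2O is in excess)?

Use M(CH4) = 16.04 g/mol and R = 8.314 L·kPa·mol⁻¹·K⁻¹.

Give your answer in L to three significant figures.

n(CH4) = 39.10 / 16.04 = 2.438 mol
n(H2) = (3/1) × 2.438 = 7.314 mol
V = nRT/P = 7.314 × 8.314 × 827.15 / 2190 = 22.97 L

23.0 L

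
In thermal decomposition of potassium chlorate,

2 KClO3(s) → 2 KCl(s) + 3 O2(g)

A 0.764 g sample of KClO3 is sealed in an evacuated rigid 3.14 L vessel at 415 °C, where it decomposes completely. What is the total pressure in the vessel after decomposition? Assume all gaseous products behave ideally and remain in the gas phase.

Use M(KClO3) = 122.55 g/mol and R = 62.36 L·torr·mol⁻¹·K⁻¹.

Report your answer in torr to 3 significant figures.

n(KClO3) = 0.764 / 122.55 = 0.006234 mol
n(gas produced) = (3/2) × 0.006234 = 0.009351 mol
P = nRT/V = 0.009351 × 62.36 × 688.15 / 3.14 = 127.8 torr

128 torr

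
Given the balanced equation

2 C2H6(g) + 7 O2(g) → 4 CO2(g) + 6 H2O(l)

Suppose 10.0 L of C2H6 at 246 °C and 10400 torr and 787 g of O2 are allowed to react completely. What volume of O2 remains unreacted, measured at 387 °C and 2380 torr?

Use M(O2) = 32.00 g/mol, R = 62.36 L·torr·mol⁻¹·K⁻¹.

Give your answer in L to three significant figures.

231 L

n(C2H6) = PV/RT = (10400 × 10.0) / (62.36 × 519.15) = 3.212 mol
n(O2) = 787 / 32.00 = 24.59 mol
For 3.212 mol C2H6, stoichiometry requires (7/2) × 3.212 = 11.24 mol O2; 24.59 mol is available, so C2H6 is limiting.
n(O2) consumed = (7/2) × 3.212 = 11.24 mol; remaining = 24.59 − 11.24 = 13.35 mol
V(O2) = nRT/P = 13.35 × 62.36 × 660.15 / 2380 = 230.9 L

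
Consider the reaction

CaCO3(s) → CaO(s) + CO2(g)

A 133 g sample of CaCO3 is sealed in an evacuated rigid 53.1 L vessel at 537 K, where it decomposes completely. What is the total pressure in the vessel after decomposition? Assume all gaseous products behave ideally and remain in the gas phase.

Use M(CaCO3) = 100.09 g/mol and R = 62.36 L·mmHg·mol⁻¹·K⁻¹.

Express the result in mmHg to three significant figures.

838 mmHg

n(CaCO3) = 133 / 100.09 = 1.329 mol
n(gas produced) = (1/1) × 1.329 = 1.329 mol
P = nRT/V = 1.329 × 62.36 × 537 / 53.1 = 838.1 mmHg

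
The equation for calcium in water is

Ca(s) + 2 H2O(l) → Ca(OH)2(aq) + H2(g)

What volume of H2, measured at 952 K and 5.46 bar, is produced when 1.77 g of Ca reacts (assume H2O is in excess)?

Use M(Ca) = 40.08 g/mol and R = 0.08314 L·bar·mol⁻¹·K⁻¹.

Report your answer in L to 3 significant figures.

0.640 L

n(Ca) = 1.770 / 40.08 = 0.04416 mol
n(H2) = (1/1) × 0.04416 = 0.04416 mol
V = nRT/P = 0.04416 × 0.08314 × 952 / 5.46 = 0.6402 L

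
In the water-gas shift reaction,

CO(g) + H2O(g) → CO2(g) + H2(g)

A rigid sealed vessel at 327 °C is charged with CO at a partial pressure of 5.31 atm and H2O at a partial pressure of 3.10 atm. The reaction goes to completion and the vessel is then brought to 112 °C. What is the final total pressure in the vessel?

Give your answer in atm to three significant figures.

5.40 atm

At constant V, partial pressures at 327 °C are proportional to moles, so apply stoichiometry directly to pressures.
P(H2O) required for 5.31 atm of CO = (1/1) × 5.31 = 5.310 atm; available 3.10 atm, so H2O is limiting.
P(CO) remaining = 5.31 − (1/1) × 3.10 = 2.210 atm
P(gaseous products) = (1+1)/1 × 3.10 = 6.200 atm
P_total at 327 °C = 2.210 + 6.200 = 8.410 atm
Scaling to 112 °C: P = 8.410 × 385.15/600.15 = 5.397 atm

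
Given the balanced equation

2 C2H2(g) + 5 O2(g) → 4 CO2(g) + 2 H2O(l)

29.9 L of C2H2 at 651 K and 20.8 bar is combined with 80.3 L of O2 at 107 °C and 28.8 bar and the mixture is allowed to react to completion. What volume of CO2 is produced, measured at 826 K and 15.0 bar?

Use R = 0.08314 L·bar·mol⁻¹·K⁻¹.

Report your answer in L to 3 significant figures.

n(C2H2) = PV/RT = (20.8 × 29.9) / (0.08314 × 651) = 11.49 mol
n(O2) = PV/RT = (28.8 × 80.3) / (0.08314 × 380.15) = 73.17 mol
For 11.49 mol C2H2, stoichiometry requires (5/2) × 11.49 = 28.73 mol O2; 73.17 mol is available, so C2H2 is limiting.
n(CO2) = (4/2) × 11.49 = 22.98 mol
V(CO2) = nRT/P = 22.98 × 0.08314 × 826 / 15.0 = 105.2 L

105 L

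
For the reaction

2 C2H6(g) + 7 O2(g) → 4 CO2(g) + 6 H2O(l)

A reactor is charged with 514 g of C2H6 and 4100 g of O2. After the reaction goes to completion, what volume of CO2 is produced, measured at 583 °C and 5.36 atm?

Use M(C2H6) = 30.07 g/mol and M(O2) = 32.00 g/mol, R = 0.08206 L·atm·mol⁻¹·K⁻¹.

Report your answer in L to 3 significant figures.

448 L

n(C2H6) = 514 / 30.07 = 17.09 mol
n(O2) = 4100 / 32.00 = 128.1 mol
For 17.09 mol C2H6, stoichiometry requires (7/2) × 17.09 = 59.81 mol O2; 128.1 mol is available, so C2H6 is limiting.
n(CO2) = (4/2) × 17.09 = 34.18 mol
V(CO2) = nRT/P = 34.18 × 0.08206 × 856.15 / 5.36 = 448.0 L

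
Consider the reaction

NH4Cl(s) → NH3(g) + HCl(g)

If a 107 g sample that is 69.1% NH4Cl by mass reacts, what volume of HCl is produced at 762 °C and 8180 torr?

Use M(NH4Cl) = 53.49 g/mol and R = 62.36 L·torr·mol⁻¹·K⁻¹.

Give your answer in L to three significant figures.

10.9 L

mass of NH4Cl = 107 × 69.1/100 = 73.94 g
n(NH4Cl) = 73.94 / 53.49 = 1.382 mol
n(HCl) = (1/1) × 1.382 = 1.382 mol
V = nRT/P = 1.382 × 62.36 × 1035.15 / 8180 = 10.91 L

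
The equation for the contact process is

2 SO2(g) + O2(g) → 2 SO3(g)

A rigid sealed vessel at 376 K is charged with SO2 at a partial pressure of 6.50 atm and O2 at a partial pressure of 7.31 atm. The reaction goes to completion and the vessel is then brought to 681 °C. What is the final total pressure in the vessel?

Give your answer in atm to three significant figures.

26.8 atm

With V and T fixed, P_i ∝ n_i, so the mole ratios apply directly to partial pressures at 376 K.
P(O2) required for 6.50 atm of SO2 = (1/2) × 6.50 = 3.250 atm; available 7.31 atm, so SO2 is limiting.
P(O2) remaining = 7.31 − (1/2) × 6.50 = 4.060 atm
P(gaseous products) = (2)/2 × 6.50 = 6.500 atm
P_total at 376 K = 4.060 + 6.500 = 10.56 atm
Scaling to 681 °C: P = 10.56 × 954.15/376 = 26.80 atm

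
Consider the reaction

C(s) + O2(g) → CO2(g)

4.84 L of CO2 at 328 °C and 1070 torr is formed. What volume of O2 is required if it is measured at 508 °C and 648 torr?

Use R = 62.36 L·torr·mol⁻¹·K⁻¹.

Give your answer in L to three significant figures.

n(CO2) = PV/RT = (1070 × 4.84) / (62.36 × 601.15) = 0.1381 mol
n(O2) = (1/1) × 0.1381 = 0.1381 mol
V = nRT/P = 0.1381 × 62.36 × 781.15 / 648 = 10.38 L

10.4 L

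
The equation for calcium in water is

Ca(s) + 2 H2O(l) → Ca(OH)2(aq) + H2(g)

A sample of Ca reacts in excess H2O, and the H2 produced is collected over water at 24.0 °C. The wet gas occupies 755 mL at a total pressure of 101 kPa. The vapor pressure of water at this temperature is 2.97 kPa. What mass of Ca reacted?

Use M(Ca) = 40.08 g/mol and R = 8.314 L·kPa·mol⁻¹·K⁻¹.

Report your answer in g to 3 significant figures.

P(H2) = 101 − 2.97 = 98.03 kPa
n(H2) = PV/RT = (98.03 × 0.7550) / (8.314 × 297.15) = 0.02996 mol
n(Ca) = (1/1) × 0.02996 = 0.02996 mol
m(Ca) = 0.02996 × 40.08 = 1.201 g

1.20 g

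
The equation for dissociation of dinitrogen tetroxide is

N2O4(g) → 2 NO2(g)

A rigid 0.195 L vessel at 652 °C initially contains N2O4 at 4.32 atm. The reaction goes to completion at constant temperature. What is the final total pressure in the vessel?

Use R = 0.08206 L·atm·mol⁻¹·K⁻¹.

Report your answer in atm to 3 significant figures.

Since T and V are fixed, P_final/P_initial = n_final/n_initial = 2/1.
P_final = (2/1) × 4.32 = 8.640 atm

8.64 atm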